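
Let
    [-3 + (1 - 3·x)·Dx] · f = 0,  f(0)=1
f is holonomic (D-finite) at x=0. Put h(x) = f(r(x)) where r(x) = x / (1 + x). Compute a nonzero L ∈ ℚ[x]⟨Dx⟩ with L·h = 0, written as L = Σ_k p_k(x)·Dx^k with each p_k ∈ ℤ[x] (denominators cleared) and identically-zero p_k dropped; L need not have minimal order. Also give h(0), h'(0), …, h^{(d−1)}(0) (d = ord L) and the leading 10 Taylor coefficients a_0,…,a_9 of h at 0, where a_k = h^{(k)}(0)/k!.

f: a_k = 1, 3, 9, 27, 81, 243, 729, 2187, 6561, 19683, …
Substitute x→r, Dx→(1/r')Dx; clear ⇒ L₀.
L = 3 + (-1 + x + 2·x^2)·Dx  (order 1).
h: a_k = 1, 3, 6, 12, 24, 48, 96, 192, 384, 768, …
ICs: h(0) = 1.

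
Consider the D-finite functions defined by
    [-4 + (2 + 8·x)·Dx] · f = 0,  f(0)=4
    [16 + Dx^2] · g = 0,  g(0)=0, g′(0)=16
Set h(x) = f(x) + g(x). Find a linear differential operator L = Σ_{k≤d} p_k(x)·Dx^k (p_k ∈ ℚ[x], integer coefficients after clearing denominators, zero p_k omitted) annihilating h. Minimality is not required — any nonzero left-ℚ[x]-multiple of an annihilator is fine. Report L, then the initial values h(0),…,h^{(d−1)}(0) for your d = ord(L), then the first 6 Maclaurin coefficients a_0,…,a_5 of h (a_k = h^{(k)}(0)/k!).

L = (-224 - 1024·x - 2048·x^2) + (48 + 704·x + 3072·x^2 + 4096·x^3)·Dx + (-14 - 64·x - 128·x^2)·Dx^2 + (3 + 44·x + 192·x^2 + 256·x^3)·Dx^3  (order 3).
h: a_k = 4, 24, -8, -80/3, -40, 2192/15, …
ICs: h(0) = 4, h′(0) = 24, h′′(0) = -16.

f: a_k = 4, 8, -8, 16, -40, 112, …
g: a_k = 0, 16, 0, -128/3, 0, 512/15, …
L₀ := lclm(L_f,L_g); ord L₀ ≤ 1+2.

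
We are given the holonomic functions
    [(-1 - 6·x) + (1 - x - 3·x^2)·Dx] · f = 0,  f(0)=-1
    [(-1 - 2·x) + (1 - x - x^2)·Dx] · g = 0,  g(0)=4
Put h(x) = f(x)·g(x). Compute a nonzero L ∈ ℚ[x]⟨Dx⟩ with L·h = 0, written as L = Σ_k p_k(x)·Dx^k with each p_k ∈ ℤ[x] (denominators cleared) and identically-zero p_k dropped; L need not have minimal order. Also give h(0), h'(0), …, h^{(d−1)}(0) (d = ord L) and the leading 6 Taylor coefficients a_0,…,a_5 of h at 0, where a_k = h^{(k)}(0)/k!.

f: a_k = -1, -1, -4, -7, -19, -40, …
g: a_k = 4, 4, 8, 12, 20, 32, …
Product ⇒ symmetric product L₀, ord ≤ 1.
L = (-2 - 6·x + 12·x^2 + 12·x^3) + (1 - 2·x - 3·x^2 + 4·x^3 + 3·x^4)·Dx  (order 1).
h: a_k = -4, -8, -28, -64, -168, -392, …
ICs: h(0) = -4.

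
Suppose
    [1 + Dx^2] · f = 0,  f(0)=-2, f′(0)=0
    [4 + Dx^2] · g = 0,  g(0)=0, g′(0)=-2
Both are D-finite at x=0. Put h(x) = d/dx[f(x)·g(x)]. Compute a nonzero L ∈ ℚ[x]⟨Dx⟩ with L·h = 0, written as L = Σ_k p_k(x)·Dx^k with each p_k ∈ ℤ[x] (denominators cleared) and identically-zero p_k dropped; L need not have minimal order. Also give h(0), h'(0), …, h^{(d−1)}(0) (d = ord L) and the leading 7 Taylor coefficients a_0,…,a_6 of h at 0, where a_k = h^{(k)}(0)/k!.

L = 9 + 10·Dx^2 + Dx^4  (order 4).
h: a_k = 4, 0, -14, 0, 61/6, 0, -547/180, …
ICs: h(0) = 4, h′(0) = 0, h′′(0) = -28, h′′′(0) = 0.

f: a_k = -2, 0, 1, 0, -1/12, 0, 1/360, …
g: a_k = 0, -2, 0, 4/3, 0, -4/15, 0, …
f·g: L₀ = L_f ⊗_s L_g, ord ≤ 2·2.
h=h₀': d/dx-closure on L₀ ⇒ L.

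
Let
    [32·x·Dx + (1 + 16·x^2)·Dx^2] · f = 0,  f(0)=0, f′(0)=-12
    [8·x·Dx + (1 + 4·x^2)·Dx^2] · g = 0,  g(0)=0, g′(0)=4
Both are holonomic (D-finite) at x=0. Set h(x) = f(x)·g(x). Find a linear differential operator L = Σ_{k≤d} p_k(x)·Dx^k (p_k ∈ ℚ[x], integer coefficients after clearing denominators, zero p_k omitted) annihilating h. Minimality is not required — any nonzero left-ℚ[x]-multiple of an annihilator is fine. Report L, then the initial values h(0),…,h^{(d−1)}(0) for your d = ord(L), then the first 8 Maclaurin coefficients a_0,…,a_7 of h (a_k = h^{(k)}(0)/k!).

f: a_k = 0, -12, 0, 64, 0, -3072/5, 0, 49152/7, …
g: a_k = 0, 4, 0, -16/3, 0, 64/5, 0, -256/7, …
Product ⇒ symmetric product L₀, ord ≤ 4.
L = (-1536·x - 51200·x^3 - 262144·x^5 + 655360·x^7 + 6291456·x^9)·Dx + (-80 - 6592·x^2 - 92160·x^4 - 229376·x^6 + 2293760·x^8 + 9437184·x^10)·Dx^2 + (-160·x - 4480·x^3 - 30720·x^5 + 69632·x^7 + 1310720·x^9 + 3145728·x^11)·Dx^3 + (-1 - 40·x^2 - 464·x^4 + 29696·x^8 + 163840·x^10 + 262144·x^12)·Dx^4  (order 4).
h: a_k = 0, 0, -48, 0, 320, 0, -44288/15, 0, …
ICs: h(0) = 0, h′(0) = 0, h′′(0) = -96, h′′′(0) = 0.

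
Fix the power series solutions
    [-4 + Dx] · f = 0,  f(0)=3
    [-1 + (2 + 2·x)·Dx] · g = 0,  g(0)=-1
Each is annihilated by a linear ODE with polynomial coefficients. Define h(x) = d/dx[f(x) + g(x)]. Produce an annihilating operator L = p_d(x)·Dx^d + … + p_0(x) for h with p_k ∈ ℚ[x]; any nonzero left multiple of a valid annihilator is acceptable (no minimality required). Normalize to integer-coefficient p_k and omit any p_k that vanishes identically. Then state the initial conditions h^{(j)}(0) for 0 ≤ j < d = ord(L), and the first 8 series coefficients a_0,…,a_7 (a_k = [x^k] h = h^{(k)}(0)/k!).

L = (-44 - 32·x) + (-61 - 128·x - 64·x^2)·Dx + (18 + 34·x + 16·x^2)·Dx^2  (order 2).
h: a_k = 23/2, 193/4, 1533/16, 4101/32, 32733/256, 262459/2560, 2093687/30720, 16822261/430080, …
ICs: h(0) = 23/2, h′(0) = 193/4.

f: a_k = 3, 12, 24, 32, 32, 128/5, 256/15, 1024/105, …
g: a_k = -1, -1/2, 1/8, -1/16, 5/128, -7/256, 21/1024, -33/2048, …
Sum ⇒ L₀ = lclm(L_f,L_g) in ℚ(x)⟨Dx⟩.
Derive L from L₀ (diff closure).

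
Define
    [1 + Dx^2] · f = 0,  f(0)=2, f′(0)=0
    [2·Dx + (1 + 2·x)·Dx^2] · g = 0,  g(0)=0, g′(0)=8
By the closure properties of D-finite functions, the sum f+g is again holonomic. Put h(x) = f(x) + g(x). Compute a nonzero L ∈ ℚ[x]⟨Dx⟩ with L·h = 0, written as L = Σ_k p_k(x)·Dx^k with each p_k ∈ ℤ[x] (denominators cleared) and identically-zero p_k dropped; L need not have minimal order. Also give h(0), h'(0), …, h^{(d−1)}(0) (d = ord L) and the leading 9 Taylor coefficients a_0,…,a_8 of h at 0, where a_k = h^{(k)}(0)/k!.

L = (50 + 8·x + 8·x^2)·Dx + (9 + 22·x + 12·x^2 + 8·x^3)·Dx^2 + (50 + 8·x + 8·x^2)·Dx^3 + (9 + 22·x + 12·x^2 + 8·x^3)·Dx^4  (order 4).
h: a_k = 2, 8, -9, 32/3, -191/12, 128/5, -15361/360, 512/7, -2580479/20160, …
ICs: h(0) = 2, h′(0) = 8, h′′(0) = -18, h′′′(0) = 64.

f: a_k = 2, 0, -1, 0, 1/12, 0, -1/360, 0, 1/20160, …
g: a_k = 0, 8, -8, 32/3, -16, 128/5, -128/3, 512/7, -128, …
f+g: L₀ = lclm(L_f,L_g), ord ≤ 2+2.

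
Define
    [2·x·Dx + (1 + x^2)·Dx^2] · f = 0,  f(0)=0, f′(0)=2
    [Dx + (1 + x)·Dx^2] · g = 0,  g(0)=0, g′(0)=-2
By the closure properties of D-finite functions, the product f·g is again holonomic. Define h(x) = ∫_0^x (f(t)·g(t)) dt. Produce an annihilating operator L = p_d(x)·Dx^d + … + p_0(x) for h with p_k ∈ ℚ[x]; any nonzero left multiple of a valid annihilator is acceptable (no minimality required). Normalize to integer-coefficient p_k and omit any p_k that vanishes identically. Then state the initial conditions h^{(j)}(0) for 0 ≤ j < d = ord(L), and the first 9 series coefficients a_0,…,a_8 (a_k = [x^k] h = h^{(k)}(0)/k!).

f: a_k = 0, 2, 0, -2/3, 0, 2/5, 0, -2/7, 0, …
g: a_k = 0, -2, 1, -2/3, 1/2, -2/5, 1/3, -2/7, 1/4, …
Product ⇒ symmetric product L₀, ord ≤ 4.
∫: right-multiply L₀ by Dx.
L = (24 + 44·x + 80·x^2 + 156·x^3 + 120·x^4 + 52·x^5 + 4·x^7)·Dx^2 + (18 + 124·x + 308·x^2 + 484·x^3 + 544·x^4 + 372·x^5 + 140·x^6 + 12·x^7 + 14·x^8)·Dx^3 + (12 + 64·x + 192·x^2 + 312·x^3 + 360·x^4 + 312·x^5 + 192·x^6 + 72·x^7 + 12·x^8 + 8·x^9)·Dx^4 + (5 + 18·x + 37·x^2 + 56·x^3 + 66·x^4 + 60·x^5 + 42·x^6 + 24·x^7 + 9·x^8 + 2·x^9 + x^10)·Dx^5  (order 5).
h: a_k = 0, 0, 0, -4/3, 1/2, 0, 1/18, -52/315, 11/120, …
ICs: h(0) = 0, h′(0) = 0, h′′(0) = 0, h′′′(0) = -8, h′′′′(0) = 12.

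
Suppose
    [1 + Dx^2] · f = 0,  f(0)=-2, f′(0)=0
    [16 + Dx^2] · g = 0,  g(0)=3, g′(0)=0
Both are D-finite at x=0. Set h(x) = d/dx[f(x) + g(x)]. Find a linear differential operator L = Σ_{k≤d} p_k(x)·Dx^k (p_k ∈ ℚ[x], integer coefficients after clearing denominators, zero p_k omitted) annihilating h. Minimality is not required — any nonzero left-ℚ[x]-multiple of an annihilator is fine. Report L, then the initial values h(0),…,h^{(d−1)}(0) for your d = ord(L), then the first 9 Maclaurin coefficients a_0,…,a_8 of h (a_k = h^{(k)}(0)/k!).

L = 16 + 17·Dx^2 + Dx^4  (order 4).
h: a_k = 0, -46, 0, 383/3, 0, -6143/60, 0, 98303/2520, 0, …
ICs: h(0) = 0, h′(0) = -46, h′′(0) = 0, h′′′(0) = 766.

f: a_k = -2, 0, 1, 0, -1/12, 0, 1/360, 0, -1/20160, …
g: a_k = 3, 0, -24, 0, 32, 0, -256/15, 0, 512/105, …
Weyl lclm of L_f,L_g ⇒ L₀ (ord ≤ 4).
Differentiate: ansatz ord ≤ ord L₀ ⇒ L.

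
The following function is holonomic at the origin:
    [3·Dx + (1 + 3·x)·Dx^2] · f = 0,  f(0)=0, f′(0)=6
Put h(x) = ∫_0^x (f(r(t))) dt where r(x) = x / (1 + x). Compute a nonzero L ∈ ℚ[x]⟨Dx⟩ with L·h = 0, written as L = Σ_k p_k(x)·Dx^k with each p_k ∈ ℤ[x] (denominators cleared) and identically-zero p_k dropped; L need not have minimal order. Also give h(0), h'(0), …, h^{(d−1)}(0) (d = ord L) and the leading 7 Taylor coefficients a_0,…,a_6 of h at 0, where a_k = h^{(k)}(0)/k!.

f: a_k = 0, 6, -9, 18, -81/2, 486/5, -243, …
h₀=f(r): pull back L_f along r ⇒ L₀.
Integrate: L := L₀·Dx.
L = (5 + 8·x)·Dx^2 + (1 + 5·x + 4·x^2)·Dx^3  (order 3).
h: a_k = 0, 0, 3, -5, 21/2, -51/2, 341/5, …
ICs: h(0) = 0, h′(0) = 0, h′′(0) = 6.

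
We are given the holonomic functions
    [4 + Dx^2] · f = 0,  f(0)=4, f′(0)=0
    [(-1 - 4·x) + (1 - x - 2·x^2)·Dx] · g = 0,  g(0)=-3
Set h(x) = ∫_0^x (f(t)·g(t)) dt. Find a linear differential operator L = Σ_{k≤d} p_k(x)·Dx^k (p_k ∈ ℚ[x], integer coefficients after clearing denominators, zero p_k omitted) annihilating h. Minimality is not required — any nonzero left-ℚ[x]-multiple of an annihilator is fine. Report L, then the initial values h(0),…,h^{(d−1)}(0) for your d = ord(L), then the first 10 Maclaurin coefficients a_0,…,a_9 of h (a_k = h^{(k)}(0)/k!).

f: a_k = 4, 0, -8, 0, 8/3, 0, -16/45, 0, 8/315, 0, …
g: a_k = -3, -3, -9, -15, -33, -63, -129, -255, -513, -1023, …
L₀ := L_f ⊗_s L_g (sym. prod.), ord ≤ 2.
∫: right-multiply L₀ by Dx.
L = (4·x + 8·x^2)·Dx + (2 + 8·x)·Dx^2 + (-1 + x + 2·x^2)·Dx^3  (order 3).
h: a_k = 0, -12, -6, -4, -9, -68/5, -70/3, -4124/105, -2081/30, -116012/945, …
ICs: h(0) = 0, h′(0) = -12, h′′(0) = -12.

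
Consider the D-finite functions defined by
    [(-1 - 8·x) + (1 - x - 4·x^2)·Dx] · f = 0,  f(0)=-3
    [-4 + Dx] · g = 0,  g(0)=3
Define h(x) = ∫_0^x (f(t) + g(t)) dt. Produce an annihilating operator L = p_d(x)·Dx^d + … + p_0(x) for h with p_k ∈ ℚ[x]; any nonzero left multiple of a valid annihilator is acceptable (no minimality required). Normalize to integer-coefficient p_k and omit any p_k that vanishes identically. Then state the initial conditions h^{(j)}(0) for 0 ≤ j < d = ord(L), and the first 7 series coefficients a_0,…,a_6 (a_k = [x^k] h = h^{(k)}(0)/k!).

f: a_k = -3, -3, -15, -27, -87, -195, -543, …
g: a_k = 3, 12, 24, 32, 32, 128/5, 256/15, …
h₀=f+g: left-lcm gives L₀, ord ≤ 2.
∫: right-multiply L₀ by Dx.
L = (-24 + 16·x - 576·x^2 - 512·x^3)·Dx + (-6 + 56·x + 208·x^2 - 128·x^3 - 256·x^4)·Dx^2 + (3 - 15·x - 16·x^2 + 64·x^3 + 64·x^4)·Dx^3  (order 3).
h: a_k = 0, 0, 9/2, 3, 5/4, -11, -847/30, …
ICs: h(0) = 0, h′(0) = 0, h′′(0) = 9.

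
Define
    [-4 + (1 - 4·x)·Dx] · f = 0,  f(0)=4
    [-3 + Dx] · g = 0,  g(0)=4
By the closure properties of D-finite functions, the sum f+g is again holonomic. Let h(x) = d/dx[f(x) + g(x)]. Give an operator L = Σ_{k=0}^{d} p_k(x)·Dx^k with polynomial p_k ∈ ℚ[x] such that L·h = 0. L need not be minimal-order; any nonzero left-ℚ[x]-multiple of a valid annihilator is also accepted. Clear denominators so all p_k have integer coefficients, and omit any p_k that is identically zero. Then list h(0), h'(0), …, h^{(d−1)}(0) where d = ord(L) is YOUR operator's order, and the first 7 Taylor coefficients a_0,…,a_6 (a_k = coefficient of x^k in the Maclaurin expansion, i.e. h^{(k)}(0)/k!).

f: a_k = 4, 16, 64, 256, 1024, 4096, 16384, …
g: a_k = 4, 12, 18, 18, 27/2, 81/10, 81/20, …
f+g: L₀ = lclm(L_f,L_g), ord ≤ 1+1.
Derive L from L₀ (diff closure).
L = (216 + 288·x) + (-87 - 72·x + 144·x^2)·Dx + (5 - 8·x - 48·x^2)·Dx^2  (order 2).
h: a_k = 28, 164, 822, 4150, 41041/2, 983283/10, 9175283/20, …
ICs: h(0) = 28, h′(0) = 164.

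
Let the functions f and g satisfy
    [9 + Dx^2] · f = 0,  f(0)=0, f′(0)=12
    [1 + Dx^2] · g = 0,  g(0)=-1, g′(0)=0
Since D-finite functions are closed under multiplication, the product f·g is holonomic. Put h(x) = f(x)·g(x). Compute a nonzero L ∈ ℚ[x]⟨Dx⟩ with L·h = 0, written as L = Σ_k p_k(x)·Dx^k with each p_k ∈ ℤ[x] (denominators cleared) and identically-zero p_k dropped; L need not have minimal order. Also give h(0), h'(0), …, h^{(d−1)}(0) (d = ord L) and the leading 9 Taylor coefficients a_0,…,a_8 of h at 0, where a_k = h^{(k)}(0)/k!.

f: a_k = 0, 12, 0, -18, 0, 81/10, 0, -243/140, 0, …
g: a_k = -1, 0, 1/2, 0, -1/24, 0, 1/720, 0, -1/40320, …
h₀=f·g: eliminate ⇒ L₀, order ≤ 2·2.
L = 64 + 20·Dx^2 + Dx^4  (order 4).
h: a_k = 0, -12, 0, 24, 0, -88/5, 0, 688/105, 0, …
ICs: h(0) = 0, h′(0) = -12, h′′(0) = 0, h′′′(0) = 144.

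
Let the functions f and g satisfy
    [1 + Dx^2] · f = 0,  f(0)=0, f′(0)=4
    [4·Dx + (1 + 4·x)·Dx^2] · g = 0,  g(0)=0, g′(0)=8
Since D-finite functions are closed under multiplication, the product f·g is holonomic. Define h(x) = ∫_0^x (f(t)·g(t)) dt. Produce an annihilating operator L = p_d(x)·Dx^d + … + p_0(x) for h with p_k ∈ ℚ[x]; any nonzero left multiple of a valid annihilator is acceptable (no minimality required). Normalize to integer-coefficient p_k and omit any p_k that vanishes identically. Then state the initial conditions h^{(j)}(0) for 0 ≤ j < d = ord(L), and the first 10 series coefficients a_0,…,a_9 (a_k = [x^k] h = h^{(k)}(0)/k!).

L = (-147 - 144·x - 224·x^2 + 256·x^3 + 256·x^4)·Dx + (-56 - 160·x + 384·x^2 + 512·x^3)·Dx^2 + (-150 - 160·x - 192·x^2 + 512·x^3 + 512·x^4)·Dx^3 + (-56 - 160·x + 384·x^2 + 512·x^3)·Dx^4 + (-3 - 16·x + 32·x^2 + 256·x^3 + 256·x^4)·Dx^5  (order 5).
h: a_k = 0, 0, 0, 32/3, -16, 496/15, -752/9, 14492/63, -10081/15, 1162534/567, …
ICs: h(0) = 0, h′(0) = 0, h′′(0) = 0, h′′′(0) = 64, h′′′′(0) = -384.

f: a_k = 0, 4, 0, -2/3, 0, 1/30, 0, -1/1260, 0, 1/90720, …
g: a_k = 0, 8, -16, 128/3, -128, 2048/5, -4096/3, 32768/7, -16384, 524288/9, …
h₀=f·g: eliminate ⇒ L₀, order ≤ 2·2.
h=∫h₀ ⇒ L = L₀·Dx.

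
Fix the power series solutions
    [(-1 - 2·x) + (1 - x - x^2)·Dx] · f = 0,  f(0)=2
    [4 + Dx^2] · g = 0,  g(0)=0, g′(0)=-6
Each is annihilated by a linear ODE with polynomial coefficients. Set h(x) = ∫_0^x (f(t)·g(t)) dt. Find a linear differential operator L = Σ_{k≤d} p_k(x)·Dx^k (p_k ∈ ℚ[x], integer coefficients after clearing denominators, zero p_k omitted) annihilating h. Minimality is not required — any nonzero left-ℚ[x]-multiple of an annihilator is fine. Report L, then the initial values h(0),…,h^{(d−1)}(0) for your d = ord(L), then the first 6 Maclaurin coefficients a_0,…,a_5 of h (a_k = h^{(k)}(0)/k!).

L = (-2 + 4·x + 4·x^2)·Dx + (2 + 4·x)·Dx^2 + (-1 + x + x^2)·Dx^3  (order 3).
h: a_k = 0, 0, -6, -4, -4, -28/5, …
ICs: h(0) = 0, h′(0) = 0, h′′(0) = -12.

f: a_k = 2, 2, 4, 6, 10, 16, …
g: a_k = 0, -6, 0, 4, 0, -4/5, …
Sym-product of L_f,L_g gives L₀ (≤ ord 2).
h=∫₀ˣh₀: take L = L₀·Dx.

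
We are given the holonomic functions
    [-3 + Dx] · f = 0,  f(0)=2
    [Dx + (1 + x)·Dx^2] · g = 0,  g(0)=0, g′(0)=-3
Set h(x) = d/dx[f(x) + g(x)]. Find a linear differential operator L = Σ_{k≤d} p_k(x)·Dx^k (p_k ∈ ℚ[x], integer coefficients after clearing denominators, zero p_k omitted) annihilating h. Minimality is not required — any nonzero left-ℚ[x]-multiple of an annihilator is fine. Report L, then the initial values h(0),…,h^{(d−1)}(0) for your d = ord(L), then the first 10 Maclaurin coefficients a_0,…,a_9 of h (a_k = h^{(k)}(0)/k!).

f: a_k = 2, 6, 9, 9, 27/4, 81/20, 81/40, 243/280, 729/2240, 243/2240, …
g: a_k = 0, -3, 3/2, -1, 3/4, -3/5, 1/2, -3/7, 3/8, -1/3, …
L₀ := lclm(L_f,L_g); ord L₀ ≤ 1+2.
h=h₀': d/dx-closure on L₀ ⇒ L.
L = (-15 - 9·x) + (-7 - 18·x - 9·x^2)·Dx + (4 + 7·x + 3·x^2)·Dx^2  (order 2).
h: a_k = 3, 21, 24, 30, 69/4, 303/20, 123/40, 1569/280, -4533/2240, 7449/2240, …
ICs: h(0) = 3, h′(0) = 21.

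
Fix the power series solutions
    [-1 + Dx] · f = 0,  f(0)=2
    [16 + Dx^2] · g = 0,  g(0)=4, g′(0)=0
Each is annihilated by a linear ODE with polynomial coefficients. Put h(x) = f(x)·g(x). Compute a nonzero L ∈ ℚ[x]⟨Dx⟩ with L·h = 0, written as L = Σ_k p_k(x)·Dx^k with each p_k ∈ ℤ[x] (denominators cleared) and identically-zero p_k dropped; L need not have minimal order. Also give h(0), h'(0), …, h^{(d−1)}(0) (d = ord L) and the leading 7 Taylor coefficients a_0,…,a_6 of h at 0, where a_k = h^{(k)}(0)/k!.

L = 17 - 2·Dx + Dx^2  (order 2).
h: a_k = 8, 8, -60, -188/3, 161/3, 1121/15, -11/2, …
ICs: h(0) = 8, h′(0) = 8.

f: a_k = 2, 2, 1, 1/3, 1/12, 1/60, 1/360, …
g: a_k = 4, 0, -32, 0, 128/3, 0, -1024/45, …
Sym-product of L_f,L_g gives L₀ (≤ ord 2).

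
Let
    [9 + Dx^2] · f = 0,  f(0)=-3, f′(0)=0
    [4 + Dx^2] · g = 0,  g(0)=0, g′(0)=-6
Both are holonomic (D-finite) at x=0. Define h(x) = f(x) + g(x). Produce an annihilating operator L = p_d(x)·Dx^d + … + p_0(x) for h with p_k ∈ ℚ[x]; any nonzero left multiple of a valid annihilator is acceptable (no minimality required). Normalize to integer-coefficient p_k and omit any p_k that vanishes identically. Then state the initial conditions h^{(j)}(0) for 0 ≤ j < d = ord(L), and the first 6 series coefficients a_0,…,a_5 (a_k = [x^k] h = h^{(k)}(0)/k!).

f: a_k = -3, 0, 27/2, 0, -81/8, 0, …
g: a_k = 0, -6, 0, 4, 0, -4/5, …
Weyl lclm of L_f,L_g ⇒ L₀ (ord ≤ 4).
L = 36 + 13·Dx^2 + Dx^4  (order 4).
h: a_k = -3, -6, 27/2, 4, -81/8, -4/5, …
ICs: h(0) = -3, h′(0) = -6, h′′(0) = 27, h′′′(0) = 24.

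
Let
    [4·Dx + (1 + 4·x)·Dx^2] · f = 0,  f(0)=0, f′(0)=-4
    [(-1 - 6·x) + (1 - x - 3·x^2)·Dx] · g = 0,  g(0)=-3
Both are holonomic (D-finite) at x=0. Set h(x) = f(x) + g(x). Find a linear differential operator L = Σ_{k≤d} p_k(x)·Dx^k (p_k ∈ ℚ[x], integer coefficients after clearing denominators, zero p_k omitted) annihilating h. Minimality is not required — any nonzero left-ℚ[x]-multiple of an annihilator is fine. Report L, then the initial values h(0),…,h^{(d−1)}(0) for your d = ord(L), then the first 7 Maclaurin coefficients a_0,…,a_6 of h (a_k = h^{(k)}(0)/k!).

L = (-212 - 1072·x - 3144·x^2 - 2160·x^3 - 2592·x^4)·Dx + (-5 - 248·x - 1922·x^2 - 4308·x^3 - 4464·x^4 - 4320·x^5)·Dx^2 + (6 + 53·x + 108·x^2 - 110·x^3 - 519·x^4 - 1044·x^5 - 864·x^6)·Dx^3  (order 3).
h: a_k = -3, -7, -4, -127/3, 7, -1624/5, 1175/3, …
ICs: h(0) = -3, h′(0) = -7, h′′(0) = -8.

f: a_k = 0, -4, 8, -64/3, 64, -1024/5, 2048/3, …
g: a_k = -3, -3, -12, -21, -57, -120, -291, …
h₀=f+g: left-lcm gives L₀, ord ≤ 3.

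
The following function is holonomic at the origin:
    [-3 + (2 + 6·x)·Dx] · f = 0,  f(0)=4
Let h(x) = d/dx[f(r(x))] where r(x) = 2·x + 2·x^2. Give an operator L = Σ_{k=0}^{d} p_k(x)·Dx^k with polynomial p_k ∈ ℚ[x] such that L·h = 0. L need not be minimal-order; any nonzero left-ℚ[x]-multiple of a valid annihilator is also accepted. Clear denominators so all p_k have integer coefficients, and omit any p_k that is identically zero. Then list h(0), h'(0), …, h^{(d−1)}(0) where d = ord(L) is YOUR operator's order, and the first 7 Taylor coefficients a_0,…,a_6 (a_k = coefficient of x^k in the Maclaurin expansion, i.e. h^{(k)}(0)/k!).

f: a_k = 4, 6, -9/2, 27/4, -405/32, 1701/64, -15309/256, …
Change of var in L_f (x↦r) gives L₀.
Derive L from L₀ (diff closure).
L = -1 + (-1 - 8·x - 18·x^2 - 12·x^3)·Dx  (order 1).
h: a_k = 12, -12, 54, -234, 2025/2, -8829/2, 77679/4, …
ICs: h(0) = 12.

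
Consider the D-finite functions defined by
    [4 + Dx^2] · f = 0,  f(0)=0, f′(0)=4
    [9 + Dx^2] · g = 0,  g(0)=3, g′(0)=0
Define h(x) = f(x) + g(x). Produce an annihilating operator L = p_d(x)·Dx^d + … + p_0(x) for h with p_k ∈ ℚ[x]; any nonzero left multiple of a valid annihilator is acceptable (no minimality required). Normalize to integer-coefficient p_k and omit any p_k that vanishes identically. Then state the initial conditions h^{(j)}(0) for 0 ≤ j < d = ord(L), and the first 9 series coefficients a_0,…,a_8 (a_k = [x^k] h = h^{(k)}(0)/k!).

f: a_k = 0, 4, 0, -8/3, 0, 8/15, 0, -16/315, 0, …
g: a_k = 3, 0, -27/2, 0, 81/8, 0, -243/80, 0, 2187/4480, …
f+g: L₀ = lclm(L_f,L_g), ord ≤ 2+2.
L = 36 + 13·Dx^2 + Dx^4  (order 4).
h: a_k = 3, 4, -27/2, -8/3, 81/8, 8/15, -243/80, -16/315, 2187/4480, …
ICs: h(0) = 3, h′(0) = 4, h′′(0) = -27, h′′′(0) = -16.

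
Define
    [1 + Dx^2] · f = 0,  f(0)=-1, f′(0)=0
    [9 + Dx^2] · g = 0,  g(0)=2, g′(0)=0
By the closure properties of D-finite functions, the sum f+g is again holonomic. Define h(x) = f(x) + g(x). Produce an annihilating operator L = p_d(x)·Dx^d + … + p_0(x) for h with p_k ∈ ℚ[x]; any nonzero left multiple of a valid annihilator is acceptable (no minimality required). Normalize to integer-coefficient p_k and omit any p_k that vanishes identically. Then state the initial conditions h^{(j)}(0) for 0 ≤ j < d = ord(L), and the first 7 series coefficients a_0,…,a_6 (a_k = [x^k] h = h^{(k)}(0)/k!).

f: a_k = -1, 0, 1/2, 0, -1/24, 0, 1/720, …
g: a_k = 2, 0, -9, 0, 27/4, 0, -81/40, …
Sum ⇒ L₀ = lclm(L_f,L_g) in ℚ(x)⟨Dx⟩.
L = 9 + 10·Dx^2 + Dx^4  (order 4).
h: a_k = 1, 0, -17/2, 0, 161/24, 0, -1457/720, …
ICs: h(0) = 1, h′(0) = 0, h′′(0) = -17, h′′′(0) = 0.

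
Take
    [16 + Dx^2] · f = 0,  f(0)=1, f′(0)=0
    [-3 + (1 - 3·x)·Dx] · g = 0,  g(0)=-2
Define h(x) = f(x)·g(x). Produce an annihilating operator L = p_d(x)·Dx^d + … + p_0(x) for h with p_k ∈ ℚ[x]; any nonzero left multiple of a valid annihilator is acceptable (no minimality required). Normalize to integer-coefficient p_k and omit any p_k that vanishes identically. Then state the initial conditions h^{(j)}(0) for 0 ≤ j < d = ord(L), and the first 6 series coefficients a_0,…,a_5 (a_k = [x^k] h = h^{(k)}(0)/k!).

L = (-16 + 48·x) + 6·Dx + (-1 + 3·x)·Dx^2  (order 2).
h: a_k = -2, -6, -2, -6, -118/3, -118, …
ICs: h(0) = -2, h′(0) = -6.

f: a_k = 1, 0, -8, 0, 32/3, 0, …
g: a_k = -2, -6, -18, -54, -162, -486, …
L₀ := L_f ⊗_s L_g (sym. prod.), ord ≤ 2.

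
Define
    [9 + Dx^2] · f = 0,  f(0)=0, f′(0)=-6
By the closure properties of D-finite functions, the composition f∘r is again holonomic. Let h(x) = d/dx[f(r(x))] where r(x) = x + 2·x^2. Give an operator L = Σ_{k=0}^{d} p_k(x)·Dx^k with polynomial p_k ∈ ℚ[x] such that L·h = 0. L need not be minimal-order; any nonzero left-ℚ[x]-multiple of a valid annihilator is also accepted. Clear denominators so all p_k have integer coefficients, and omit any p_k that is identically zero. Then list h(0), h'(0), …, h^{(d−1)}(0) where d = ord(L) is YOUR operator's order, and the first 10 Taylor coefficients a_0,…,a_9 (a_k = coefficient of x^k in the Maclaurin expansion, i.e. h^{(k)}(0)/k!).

L = (57 + 144·x + 864·x^2 + 2304·x^3 + 2304·x^4) + (-12 - 48·x)·Dx + (1 + 8·x + 16·x^2)·Dx^2  (order 2).
h: a_k = -6, -24, 27, 216, 2079/4, 189, -45117/40, -12474/5, -5064363/2240, 124821/112, …
ICs: h(0) = -6, h′(0) = -24.

f: a_k = 0, -6, 0, 9, 0, -81/20, 0, 243/280, 0, -243/2240, …
f∘r: x↦r, Dx↦Dx/r' in L_f ⇒ L₀.
h=h₀': d/dx-closure on L₀ ⇒ L.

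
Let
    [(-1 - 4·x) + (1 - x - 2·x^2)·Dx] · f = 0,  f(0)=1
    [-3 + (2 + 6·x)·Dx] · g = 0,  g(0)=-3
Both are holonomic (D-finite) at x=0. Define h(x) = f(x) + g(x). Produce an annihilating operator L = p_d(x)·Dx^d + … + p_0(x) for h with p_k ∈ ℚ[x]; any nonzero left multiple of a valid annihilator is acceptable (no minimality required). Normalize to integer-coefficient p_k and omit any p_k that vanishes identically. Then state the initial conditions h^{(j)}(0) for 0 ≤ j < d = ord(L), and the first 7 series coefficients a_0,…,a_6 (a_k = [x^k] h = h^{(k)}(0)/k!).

L = (-45 - 207·x - 306·x^2 - 360·x^3) + (33 + 174·x + 573·x^2 + 1044·x^3 + 900·x^4)·Dx + (2 - 30·x - 138·x^2 + 38·x^3 + 504·x^4 + 360·x^5)·Dx^2  (order 2).
h: a_k = -2, -7/2, 51/8, -1/16, 2623/128, 273/256, 89959/1024, …
ICs: h(0) = -2, h′(0) = -7/2.

f: a_k = 1, 1, 3, 5, 11, 21, 43, …
g: a_k = -3, -9/2, 27/8, -81/16, 1215/128, -5103/256, 45927/1024, …
Weyl lclm of L_f,L_g ⇒ L₀ (ord ≤ 2).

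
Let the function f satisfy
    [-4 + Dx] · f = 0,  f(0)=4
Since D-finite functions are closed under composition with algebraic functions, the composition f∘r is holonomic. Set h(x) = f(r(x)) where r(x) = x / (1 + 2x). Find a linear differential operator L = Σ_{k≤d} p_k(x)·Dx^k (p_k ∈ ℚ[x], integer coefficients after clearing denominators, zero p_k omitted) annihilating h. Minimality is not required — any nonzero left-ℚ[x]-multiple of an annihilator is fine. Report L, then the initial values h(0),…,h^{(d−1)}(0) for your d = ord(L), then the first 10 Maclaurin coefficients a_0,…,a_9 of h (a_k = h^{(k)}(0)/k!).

f: a_k = 4, 16, 32, 128/3, 128/3, 512/15, 1024/45, 4096/315, 2048/315, 8192/2835, …
h₀=f(r): pull back L_f along r ⇒ L₀.
L = -4 + (1 + 4·x + 4·x^2)·Dx  (order 1).
h: a_k = 4, 16, 0, -64/3, 128/3, -256/5, 1024/45, 5120/63, -32768/105, 290816/405, …
ICs: h(0) = 4.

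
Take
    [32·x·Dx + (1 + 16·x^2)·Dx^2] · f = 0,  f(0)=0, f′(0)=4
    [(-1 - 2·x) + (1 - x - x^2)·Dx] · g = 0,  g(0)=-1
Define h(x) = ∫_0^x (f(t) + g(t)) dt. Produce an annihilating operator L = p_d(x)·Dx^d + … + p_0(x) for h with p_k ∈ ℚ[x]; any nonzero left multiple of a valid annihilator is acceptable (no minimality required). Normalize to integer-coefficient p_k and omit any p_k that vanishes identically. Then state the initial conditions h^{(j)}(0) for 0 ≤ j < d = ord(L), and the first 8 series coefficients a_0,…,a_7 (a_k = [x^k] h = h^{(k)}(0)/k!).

f: a_k = 0, 4, 0, -64/3, 0, 1024/5, 0, -16384/7, …
g: a_k = -1, -1, -2, -3, -5, -8, -13, -21, …
f+g: L₀ = lclm(L_f,L_g), ord ≤ 2+1.
h=∫₀ˣh₀: take L = L₀·Dx.
L = (64 - 256·x - 3904·x^2 - 6912·x^3 - 9696·x^4 - 1536·x^6)·Dx^2 + (-25 - 24·x + 542·x^2 - 780·x^3 - 6800·x^4 - 6560·x^5 - 768·x^6 - 1536·x^7)·Dx^3 + (2 + 17·x + 62·x^2 + 202·x^3 + 445·x^4 - 1136·x^5 - 576·x^6 - 256·x^7 - 256·x^8)·Dx^4  (order 4).
h: a_k = 0, -1, 3/2, -2/3, -73/12, -1, 164/5, -13/7, …
ICs: h(0) = 0, h′(0) = -1, h′′(0) = 3, h′′′(0) = -4.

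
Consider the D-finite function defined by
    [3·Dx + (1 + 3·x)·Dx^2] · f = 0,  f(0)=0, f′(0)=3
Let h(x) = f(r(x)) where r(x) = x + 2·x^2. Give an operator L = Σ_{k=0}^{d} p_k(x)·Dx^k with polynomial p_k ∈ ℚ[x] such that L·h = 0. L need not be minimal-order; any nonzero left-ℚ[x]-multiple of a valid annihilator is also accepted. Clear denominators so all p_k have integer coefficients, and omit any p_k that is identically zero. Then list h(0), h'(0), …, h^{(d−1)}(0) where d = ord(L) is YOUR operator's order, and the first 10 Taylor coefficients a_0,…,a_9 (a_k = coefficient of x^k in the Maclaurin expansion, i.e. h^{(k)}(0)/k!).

L = (-1 + 12·x + 24·x^2)·Dx + (1 + 7·x + 18·x^2 + 24·x^3)·Dx^2  (order 2).
h: a_k = 0, 3, 3/2, -9, 63/4, -27/5, -99/2, 1053/7, -1377/8, -243, …
ICs: h(0) = 0, h′(0) = 3.

f: a_k = 0, 3, -9/2, 9, -81/4, 243/5, -243/2, 2187/7, -6561/8, 2187, …
L₀ from L_f via x↦r, Dx↦r'^{-1}Dx.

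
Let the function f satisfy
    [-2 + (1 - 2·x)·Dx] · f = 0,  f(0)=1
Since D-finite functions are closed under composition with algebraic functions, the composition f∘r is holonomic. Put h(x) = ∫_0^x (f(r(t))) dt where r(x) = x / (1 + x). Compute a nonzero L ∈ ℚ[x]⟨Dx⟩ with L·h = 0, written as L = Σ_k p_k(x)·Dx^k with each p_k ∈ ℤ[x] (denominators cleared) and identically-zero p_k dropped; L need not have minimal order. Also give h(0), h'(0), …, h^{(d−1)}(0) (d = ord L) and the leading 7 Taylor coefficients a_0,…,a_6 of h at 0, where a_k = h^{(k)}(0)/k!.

f: a_k = 1, 2, 4, 8, 16, 32, 64, …
L₀ from L_f via x↦r, Dx↦r'^{-1}Dx.
Integrate: L := L₀·Dx.
L = 2·Dx + (-1 + x^2)·Dx^2  (order 2).
h: a_k = 0, 1, 1, 2/3, 1/2, 2/5, 1/3, …
ICs: h(0) = 0, h′(0) = 1.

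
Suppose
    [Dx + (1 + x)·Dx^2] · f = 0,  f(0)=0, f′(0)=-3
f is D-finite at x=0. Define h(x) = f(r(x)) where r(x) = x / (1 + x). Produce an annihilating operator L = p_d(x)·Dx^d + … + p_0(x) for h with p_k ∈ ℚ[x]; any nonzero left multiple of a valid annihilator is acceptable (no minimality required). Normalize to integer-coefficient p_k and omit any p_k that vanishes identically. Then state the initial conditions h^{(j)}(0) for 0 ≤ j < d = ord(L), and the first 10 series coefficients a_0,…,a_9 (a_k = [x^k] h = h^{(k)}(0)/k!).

f: a_k = 0, -3, 3/2, -1, 3/4, -3/5, 1/2, -3/7, 3/8, -1/3, …
L₀ from L_f via x↦r, Dx↦r'^{-1}Dx.
L = (3 + 4·x)·Dx + (1 + 3·x + 2·x^2)·Dx^2  (order 2).
h: a_k = 0, -3, 9/2, -7, 45/4, -93/5, 63/2, -381/7, 765/8, -511/3, …
ICs: h(0) = 0, h′(0) = -3.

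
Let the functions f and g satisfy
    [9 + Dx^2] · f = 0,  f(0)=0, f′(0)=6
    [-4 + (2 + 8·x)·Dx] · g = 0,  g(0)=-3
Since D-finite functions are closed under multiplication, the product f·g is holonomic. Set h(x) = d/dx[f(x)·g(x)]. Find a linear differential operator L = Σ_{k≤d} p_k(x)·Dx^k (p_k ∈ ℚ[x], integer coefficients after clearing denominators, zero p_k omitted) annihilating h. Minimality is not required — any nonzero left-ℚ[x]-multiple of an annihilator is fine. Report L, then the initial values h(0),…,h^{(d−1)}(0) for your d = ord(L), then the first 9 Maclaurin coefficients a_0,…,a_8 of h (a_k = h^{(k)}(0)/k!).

L = (131 + 1392·x + 4512·x^2 + 6912·x^3 + 6912·x^4) + (4 - 80·x - 576·x^2 - 768·x^3)·Dx + (7 + 80·x + 352·x^2 + 768·x^3 + 768·x^4)·Dx^2  (order 2).
h: a_k = -18, -72, 189, -72, 2277/4, -12609/5, 355293/40, -226206/7, 267966063/2240, …
ICs: h(0) = -18, h′(0) = -72.

f: a_k = 0, 6, 0, -9, 0, 81/20, 0, -243/280, 0, …
g: a_k = -3, -6, 6, -12, 30, -84, 252, -792, 2574, …
Sym-product of L_f,L_g gives L₀ (≤ ord 2).
Differentiate: ansatz ord ≤ ord L₀ ⇒ L.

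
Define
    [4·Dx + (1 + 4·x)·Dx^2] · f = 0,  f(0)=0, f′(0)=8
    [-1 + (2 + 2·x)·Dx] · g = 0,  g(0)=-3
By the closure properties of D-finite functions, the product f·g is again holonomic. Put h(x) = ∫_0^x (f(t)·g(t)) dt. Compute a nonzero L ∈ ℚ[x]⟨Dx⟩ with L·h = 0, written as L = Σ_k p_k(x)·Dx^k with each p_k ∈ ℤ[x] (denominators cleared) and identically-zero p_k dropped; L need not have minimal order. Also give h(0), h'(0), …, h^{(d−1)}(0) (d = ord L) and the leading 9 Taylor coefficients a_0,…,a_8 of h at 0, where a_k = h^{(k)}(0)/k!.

f: a_k = 0, 8, -16, 128/3, -128, 2048/5, -4096/3, 32768/7, -16384, …
g: a_k = -3, -3/2, 3/8, -3/16, 15/128, -21/256, 63/1024, -99/2048, 1287/32768, …
Product ⇒ symmetric product L₀, ord ≤ 2.
Integrate: L := L₀·Dx.
L = (-5 + 4·x)·Dx + (12 + 12·x)·Dx^2 + (4 + 24·x + 36·x^2 + 16·x^3)·Dx^3  (order 3).
h: a_k = 0, 0, -12, 12, -101/4, 125/2, -81349/480, 547691/1120, -52913387/35840, …
ICs: h(0) = 0, h′(0) = 0, h′′(0) = -24.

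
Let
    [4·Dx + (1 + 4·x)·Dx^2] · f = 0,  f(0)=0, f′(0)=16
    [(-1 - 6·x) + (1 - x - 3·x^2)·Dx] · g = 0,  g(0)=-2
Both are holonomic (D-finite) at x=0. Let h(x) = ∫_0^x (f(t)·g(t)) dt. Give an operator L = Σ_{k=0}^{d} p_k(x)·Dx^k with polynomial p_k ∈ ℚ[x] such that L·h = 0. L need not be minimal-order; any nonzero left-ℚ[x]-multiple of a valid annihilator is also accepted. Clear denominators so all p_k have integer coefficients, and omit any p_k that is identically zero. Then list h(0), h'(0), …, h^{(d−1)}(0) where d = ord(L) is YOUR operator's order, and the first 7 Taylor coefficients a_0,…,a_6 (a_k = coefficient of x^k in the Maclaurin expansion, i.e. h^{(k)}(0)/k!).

L = (10 + 48·x)·Dx + (-2 + 24·x + 60·x^2)·Dx^2 + (-1 - 3·x + 7·x^2 + 12·x^3)·Dx^3  (order 3).
h: a_k = 0, 0, -16, 32/3, -176/3, 224/3, -14768/45, …
ICs: h(0) = 0, h′(0) = 0, h′′(0) = -32.

f: a_k = 0, 16, -32, 256/3, -256, 4096/5, -8192/3, …
g: a_k = -2, -2, -8, -14, -38, -80, -194, …
Product ⇒ symmetric product L₀, ord ≤ 2.
h=∫₀ˣh₀: take L = L₀·Dx.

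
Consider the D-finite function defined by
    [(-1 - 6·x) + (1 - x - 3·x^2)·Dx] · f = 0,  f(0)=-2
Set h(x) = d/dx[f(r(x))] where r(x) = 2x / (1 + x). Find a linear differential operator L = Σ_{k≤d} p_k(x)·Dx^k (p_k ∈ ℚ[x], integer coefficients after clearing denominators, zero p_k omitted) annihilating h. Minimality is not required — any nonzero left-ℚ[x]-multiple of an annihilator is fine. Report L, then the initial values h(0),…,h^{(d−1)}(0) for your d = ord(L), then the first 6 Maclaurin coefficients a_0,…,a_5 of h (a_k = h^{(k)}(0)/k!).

L = (14 + 78·x + 546·x^2 + 338·x^3) + (-1 - 14·x + 182·x^3 + 169·x^4)·Dx  (order 1).
h: a_k = -4, -56, -156, -1456, -3380, -28392, …
ICs: h(0) = -4.

f: a_k = -2, -2, -8, -14, -38, -80, …
Change of var in L_f (x↦r) gives L₀.
Derive L from L₀ (diff closure).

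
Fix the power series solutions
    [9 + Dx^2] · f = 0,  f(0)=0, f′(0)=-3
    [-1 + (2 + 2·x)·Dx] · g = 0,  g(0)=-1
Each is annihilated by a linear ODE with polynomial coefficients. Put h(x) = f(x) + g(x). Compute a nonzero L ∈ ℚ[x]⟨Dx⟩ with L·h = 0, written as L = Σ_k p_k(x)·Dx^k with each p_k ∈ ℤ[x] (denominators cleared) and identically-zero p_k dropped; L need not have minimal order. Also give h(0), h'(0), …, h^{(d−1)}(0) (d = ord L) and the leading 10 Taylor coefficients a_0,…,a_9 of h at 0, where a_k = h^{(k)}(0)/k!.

f: a_k = 0, -3, 0, 9/2, 0, -81/40, 0, 243/560, 0, -243/4480, …
g: a_k = -1, -1/2, 1/8, -1/16, 5/128, -7/256, 21/1024, -33/2048, 429/32768, -715/65536, …
L₀ := lclm(L_f,L_g); ord L₀ ≤ 2+1.
L = (-351 - 648·x - 324·x^2) + (630 + 1926·x + 1944·x^2 + 648·x^3)·Dx + (-39 - 72·x - 36·x^2)·Dx^2 + (70 + 214·x + 216·x^2 + 72·x^3)·Dx^3  (order 3).
h: a_k = -1, -7/2, 1/8, 71/16, 5/128, -2627/1280, 21/1024, 29949/71680, 429/32768, -149441/2293760, …
ICs: h(0) = -1, h′(0) = -7/2, h′′(0) = 1/4.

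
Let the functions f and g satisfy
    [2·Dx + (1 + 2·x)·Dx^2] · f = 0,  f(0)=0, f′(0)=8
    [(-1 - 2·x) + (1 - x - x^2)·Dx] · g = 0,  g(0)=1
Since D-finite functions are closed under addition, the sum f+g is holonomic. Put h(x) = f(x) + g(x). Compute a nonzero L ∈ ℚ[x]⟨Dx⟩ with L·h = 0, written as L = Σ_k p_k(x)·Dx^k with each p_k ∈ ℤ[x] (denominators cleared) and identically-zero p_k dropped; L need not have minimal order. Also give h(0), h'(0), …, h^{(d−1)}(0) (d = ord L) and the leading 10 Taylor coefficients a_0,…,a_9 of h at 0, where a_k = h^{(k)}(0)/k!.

L = (-34 - 92·x - 116·x^2 - 48·x^3 - 24·x^4)·Dx + (-5 - 60·x - 170·x^2 - 180·x^3 - 100·x^4 - 40·x^5)·Dx^2 + (3 + 11·x + 5·x^2 - 20·x^3 - 30·x^4 - 24·x^5 - 8·x^6)·Dx^3  (order 3).
h: a_k = 1, 9, -6, 41/3, -11, 168/5, -89/3, 659/7, -94, 2543/9, …
ICs: h(0) = 1, h′(0) = 9, h′′(0) = -12.

f: a_k = 0, 8, -8, 32/3, -16, 128/5, -128/3, 512/7, -128, 2048/9, …
g: a_k = 1, 1, 2, 3, 5, 8, 13, 21, 34, 55, …
h₀=f+g: left-lcm gives L₀, ord ≤ 3.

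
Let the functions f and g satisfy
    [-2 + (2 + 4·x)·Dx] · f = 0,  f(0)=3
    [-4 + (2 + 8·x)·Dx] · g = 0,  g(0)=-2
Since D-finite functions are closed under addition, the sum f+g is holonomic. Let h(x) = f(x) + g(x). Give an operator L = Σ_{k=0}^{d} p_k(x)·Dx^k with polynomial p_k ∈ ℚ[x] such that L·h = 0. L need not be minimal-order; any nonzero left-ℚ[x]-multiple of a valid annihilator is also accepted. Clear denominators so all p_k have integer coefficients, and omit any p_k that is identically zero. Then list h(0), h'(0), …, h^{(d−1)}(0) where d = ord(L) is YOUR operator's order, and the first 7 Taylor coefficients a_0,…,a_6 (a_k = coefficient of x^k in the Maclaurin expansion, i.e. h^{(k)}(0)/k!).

L = -2 + (3 + 8·x)·Dx + (1 + 6·x + 8·x^2)·Dx^2  (order 2).
h: a_k = 1, -1, 5/2, -13/2, 145/8, -427/8, 2625/16, …
ICs: h(0) = 1, h′(0) = -1.

f: a_k = 3, 3, -3/2, 3/2, -15/8, 21/8, -63/16, …
g: a_k = -2, -4, 4, -8, 20, -56, 168, …
Sum ⇒ L₀ = lclm(L_f,L_g) in ℚ(x)⟨Dx⟩.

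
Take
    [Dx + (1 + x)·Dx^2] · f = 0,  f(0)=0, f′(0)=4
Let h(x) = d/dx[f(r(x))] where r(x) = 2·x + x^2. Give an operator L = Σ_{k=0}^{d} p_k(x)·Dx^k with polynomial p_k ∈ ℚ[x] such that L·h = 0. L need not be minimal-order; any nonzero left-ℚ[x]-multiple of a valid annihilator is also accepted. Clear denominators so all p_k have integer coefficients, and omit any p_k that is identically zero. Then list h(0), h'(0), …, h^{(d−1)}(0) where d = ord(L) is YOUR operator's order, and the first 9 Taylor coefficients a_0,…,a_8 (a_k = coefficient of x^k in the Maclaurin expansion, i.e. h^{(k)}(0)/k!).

L = 1 + (1 + x)·Dx  (order 1).
h: a_k = 8, -8, 8, -8, 8, -8, 8, -8, 8, …
ICs: h(0) = 8.

f: a_k = 0, 4, -2, 4/3, -1, 4/5, -2/3, 4/7, -1/2, …
h₀=f(r): pull back L_f along r ⇒ L₀.
h=h₀': d/dx-closure on L₀ ⇒ L.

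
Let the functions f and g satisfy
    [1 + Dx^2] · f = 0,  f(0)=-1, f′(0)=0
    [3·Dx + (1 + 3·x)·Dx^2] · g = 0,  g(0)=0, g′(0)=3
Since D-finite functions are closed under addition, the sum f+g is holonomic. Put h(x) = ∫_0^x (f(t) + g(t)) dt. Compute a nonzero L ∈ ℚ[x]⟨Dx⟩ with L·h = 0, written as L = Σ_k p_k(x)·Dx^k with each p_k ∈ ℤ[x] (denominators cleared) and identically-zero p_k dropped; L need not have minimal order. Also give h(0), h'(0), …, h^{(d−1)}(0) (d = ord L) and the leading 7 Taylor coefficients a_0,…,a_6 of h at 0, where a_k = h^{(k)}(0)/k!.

f: a_k = -1, 0, 1/2, 0, -1/24, 0, 1/720, …
g: a_k = 0, 3, -9/2, 9, -81/4, 243/5, -243/2, …
h₀=f+g: left-lcm gives L₀, ord ≤ 4.
∫: right-multiply L₀ by Dx.
L = (165 + 18·x + 27·x^2)·Dx^2 + (19 + 63·x + 27·x^2 + 27·x^3)·Dx^3 + (165 + 18·x + 27·x^2)·Dx^4 + (19 + 63·x + 27·x^2 + 27·x^3)·Dx^5  (order 5).
h: a_k = 0, -1, 3/2, -4/3, 9/4, -487/120, 81/10, …
ICs: h(0) = 0, h′(0) = -1, h′′(0) = 3, h′′′(0) = -8, h′′′′(0) = 54.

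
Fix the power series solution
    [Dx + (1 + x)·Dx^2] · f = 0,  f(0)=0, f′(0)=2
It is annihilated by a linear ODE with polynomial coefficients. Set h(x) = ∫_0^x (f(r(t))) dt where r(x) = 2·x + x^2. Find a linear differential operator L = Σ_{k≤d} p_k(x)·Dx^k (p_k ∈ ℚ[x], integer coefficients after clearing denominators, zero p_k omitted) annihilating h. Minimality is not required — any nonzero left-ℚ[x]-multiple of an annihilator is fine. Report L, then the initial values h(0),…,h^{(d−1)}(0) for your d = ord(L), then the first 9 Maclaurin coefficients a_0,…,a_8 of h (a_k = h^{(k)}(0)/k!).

L = Dx^2 + (1 + x)·Dx^3  (order 3).
h: a_k = 0, 0, 2, -2/3, 1/3, -1/5, 2/15, -2/21, 1/14, …
ICs: h(0) = 0, h′(0) = 0, h′′(0) = 4.

f: a_k = 0, 2, -1, 2/3, -1/2, 2/5, -1/3, 2/7, -1/4, …
L₀ from L_f via x↦r, Dx↦r'^{-1}Dx.
h=∫₀ˣh₀: take L = L₀·Dx.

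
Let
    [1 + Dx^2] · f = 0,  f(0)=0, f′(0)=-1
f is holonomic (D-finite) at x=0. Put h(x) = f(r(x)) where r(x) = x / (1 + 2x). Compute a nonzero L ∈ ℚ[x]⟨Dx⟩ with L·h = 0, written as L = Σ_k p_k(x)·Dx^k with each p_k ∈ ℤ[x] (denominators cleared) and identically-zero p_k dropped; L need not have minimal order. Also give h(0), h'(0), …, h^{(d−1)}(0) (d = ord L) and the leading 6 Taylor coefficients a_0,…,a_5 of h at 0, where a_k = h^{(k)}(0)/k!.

L = 1 + (4 + 24·x + 48·x^2 + 32·x^3)·Dx + (1 + 8·x + 24·x^2 + 32·x^3 + 16·x^4)·Dx^2  (order 2).
h: a_k = 0, -1, 2, -23/6, 7, -1441/120, …
ICs: h(0) = 0, h′(0) = -1.

f: a_k = 0, -1, 0, 1/6, 0, -1/120, …
f∘r: x↦r, Dx↦Dx/r' in L_f ⇒ L₀.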